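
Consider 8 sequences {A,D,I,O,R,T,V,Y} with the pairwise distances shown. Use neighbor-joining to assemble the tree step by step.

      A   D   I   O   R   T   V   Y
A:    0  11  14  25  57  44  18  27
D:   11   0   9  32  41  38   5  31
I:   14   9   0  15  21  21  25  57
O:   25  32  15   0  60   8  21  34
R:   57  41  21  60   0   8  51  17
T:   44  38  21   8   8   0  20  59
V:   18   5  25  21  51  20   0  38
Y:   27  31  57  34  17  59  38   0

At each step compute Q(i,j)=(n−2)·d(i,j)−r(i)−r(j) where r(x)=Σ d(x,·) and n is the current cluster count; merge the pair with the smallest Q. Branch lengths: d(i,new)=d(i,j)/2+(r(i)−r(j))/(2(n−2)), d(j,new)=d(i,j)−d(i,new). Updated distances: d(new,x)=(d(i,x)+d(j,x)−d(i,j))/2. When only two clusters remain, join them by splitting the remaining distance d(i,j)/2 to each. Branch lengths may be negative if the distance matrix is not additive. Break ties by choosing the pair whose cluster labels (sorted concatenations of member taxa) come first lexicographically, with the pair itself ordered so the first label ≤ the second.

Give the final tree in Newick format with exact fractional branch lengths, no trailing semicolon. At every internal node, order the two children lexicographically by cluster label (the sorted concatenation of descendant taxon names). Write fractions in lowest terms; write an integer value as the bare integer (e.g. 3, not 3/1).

1. join R+Y (d=17, Q=-416) ⇒ RY; edges |R|=47/6, |Y|=55/6
  updated: d(A,RY)=67/2, d(D,RY)=55/2, d(I,RY)=61/2, d(O,RY)=77/2, d(RY,T)=25, d(RY,V)=36
2. join O+T (d=8, Q=-511/2) ⇒ OT; edges |O|=47/20, |T|=113/20
  updated: d(A,OT)=61/2, d(D,OT)=31, d(I,OT)=14, d(OT,RY)=111/4, d(OT,V)=33/2
3. join D+V (d=5, Q=-164) ⇒ DV; edges |D|=3/8, |V|=37/8
  updated: d(A,DV)=12, d(DV,I)=29/2, d(DV,OT)=85/4, d(DV,RY)=117/4
4. join OT+RY (d=111/4, Q=-525/4) ⇒ ORTY; edges |OT|=223/24, |RY|=443/24
  updated: d(A,ORTY)=145/8, d(DV,ORTY)=91/8, d(I,ORTY)=67/8
5. join A+DV (d=12, Q=-58) ⇒ ADV; edges |A|=121/16, |DV|=71/16
  updated: d(ADV,I)=33/4, d(ADV,ORTY)=35/4
6. join ADV+I (d=33/4, Q=-203/8) ⇒ ADIV; edges |ADV|=69/16, |I|=63/16
  updated: d(ADIV,ORTY)=71/16
7. join ADIV+ORTY (d=71/16) ⇒ ADIORTVY; edges |ADIV|=71/32, |ORTY|=71/32
final tree: (((A:121/16,(D:3/8,V:37/8):71/16):69/16,I:63/16):71/32,((O:47/20,T:113/20):223/24,(R:47/6,Y:55/6):443/24):71/32)
total length: 1319/16

(((A:121/16,(D:3/8,V:37/8):71/16):69/16,I:63/16):71/32,((O:47/20,T:113/20):223/24,(R:47/6,Y:55/6):443/24):71/32)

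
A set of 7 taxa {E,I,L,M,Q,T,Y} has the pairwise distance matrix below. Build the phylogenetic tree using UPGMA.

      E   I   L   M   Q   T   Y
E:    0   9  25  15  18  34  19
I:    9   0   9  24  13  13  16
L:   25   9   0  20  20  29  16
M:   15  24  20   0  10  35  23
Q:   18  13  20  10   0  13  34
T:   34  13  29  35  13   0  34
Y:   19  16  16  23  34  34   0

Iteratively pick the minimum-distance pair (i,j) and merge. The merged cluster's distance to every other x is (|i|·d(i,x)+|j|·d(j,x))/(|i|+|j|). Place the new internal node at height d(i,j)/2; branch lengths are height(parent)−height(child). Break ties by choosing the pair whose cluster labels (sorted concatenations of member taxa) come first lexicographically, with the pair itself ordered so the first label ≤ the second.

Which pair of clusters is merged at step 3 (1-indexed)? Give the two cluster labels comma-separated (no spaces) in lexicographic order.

iteration 1: select E,I (d=9); attach at lengths (9/2, 9/2); label the merged cluster EI
  updated: d(EI,L)=17, d(EI,M)=39/2, d(EI,Q)=31/2, d(EI,T)=47/2, d(EI,Y)=35/2
iteration 2: select M,Q (d=10); attach at lengths (5, 5); label the merged cluster MQ
  updated: d(EI,MQ)=35/2, d(L,MQ)=20, d(MQ,T)=24, d(MQ,Y)=57/2
iteration 3: select L,Y (d=16); attach at lengths (8, 8); label the merged cluster LY
  updated: d(EI,LY)=69/4, d(LY,MQ)=97/4, d(LY,T)=63/2
iteration 4: select EI,LY (d=69/4); attach at lengths (33/8, 5/8); label the merged cluster EILY
  updated: d(EILY,MQ)=167/8, d(EILY,T)=55/2
iteration 5: select EILY,MQ (d=167/8); attach at lengths (29/16, 87/16); label the merged cluster EILMQY
  updated: d(EILMQY,T)=79/3
iteration 6: select EILMQY,T (d=79/3); attach at lengths (131/48, 79/6); label the merged cluster EILMQTY
final tree: ((((E:9/2,I:9/2):33/8,(L:8,Y:8):5/8):29/16,(M:5,Q:5):87/16):131/48,T:79/6)
total length: 3019/48

L,Y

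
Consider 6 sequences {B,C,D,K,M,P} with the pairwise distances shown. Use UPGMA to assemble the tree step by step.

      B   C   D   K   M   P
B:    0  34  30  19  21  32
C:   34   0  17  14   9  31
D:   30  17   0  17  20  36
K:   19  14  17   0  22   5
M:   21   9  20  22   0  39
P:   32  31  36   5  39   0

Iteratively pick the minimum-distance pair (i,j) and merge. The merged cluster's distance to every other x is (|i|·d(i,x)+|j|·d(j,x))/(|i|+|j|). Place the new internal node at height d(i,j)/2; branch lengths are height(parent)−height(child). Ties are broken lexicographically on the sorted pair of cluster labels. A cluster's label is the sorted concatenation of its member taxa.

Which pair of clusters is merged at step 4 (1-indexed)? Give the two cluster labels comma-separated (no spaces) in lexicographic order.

1. join K+P (d=5) ⇒ KP; edges |K|=5/2, |P|=5/2
  updated: d(B,KP)=51/2, d(C,KP)=45/2, d(D,KP)=53/2, d(KP,M)=61/2
2. join C+M (d=9) ⇒ CM; edges |C|=9/2, |M|=9/2
  updated: d(B,CM)=55/2, d(CM,D)=37/2, d(CM,KP)=53/2
3. join CM+D (d=37/2) ⇒ CDM; edges |CM|=19/4, |D|=37/4
  updated: d(B,CDM)=85/3, d(CDM,KP)=53/2
4. join B+KP (d=51/2) ⇒ BKP; edges |B|=51/4, |KP|=41/4
  updated: d(BKP,CDM)=244/9
5. join BKP+CDM (d=244/9) ⇒ BCDKMP; edges |BKP|=29/36, |CDM|=155/36
final tree: ((B:51/4,(K:5/2,P:5/2):41/4):29/36,((C:9/2,M:9/2):19/4,D:37/4):155/36)
total length: 505/9

B,KP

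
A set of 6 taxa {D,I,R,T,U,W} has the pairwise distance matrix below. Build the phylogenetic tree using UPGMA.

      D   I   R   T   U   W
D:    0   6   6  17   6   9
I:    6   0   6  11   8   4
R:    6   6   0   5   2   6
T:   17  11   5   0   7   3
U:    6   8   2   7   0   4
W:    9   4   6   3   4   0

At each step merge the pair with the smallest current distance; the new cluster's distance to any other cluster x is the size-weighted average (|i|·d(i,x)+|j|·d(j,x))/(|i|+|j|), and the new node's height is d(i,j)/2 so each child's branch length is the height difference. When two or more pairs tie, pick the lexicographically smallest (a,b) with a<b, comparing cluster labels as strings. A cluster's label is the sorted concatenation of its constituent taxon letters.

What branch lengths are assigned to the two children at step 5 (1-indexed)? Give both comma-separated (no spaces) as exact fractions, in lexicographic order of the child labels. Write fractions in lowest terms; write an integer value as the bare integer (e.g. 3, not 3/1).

19/16,23/16

1. join R+U (d=2) ⇒ RU; edges |R|=1, |U|=1
  updated: d(D,RU)=6, d(I,RU)=7, d(RU,T)=6, d(RU,W)=5
2. join T+W (d=3) ⇒ TW; edges |T|=3/2, |W|=3/2
  updated: d(D,TW)=13, d(I,TW)=15/2, d(RU,TW)=11/2
3. join RU+TW (d=11/2) ⇒ RTUW; edges |RU|=7/4, |TW|=5/4
  updated: d(D,RTUW)=19/2, d(I,RTUW)=29/4
4. join D+I (d=6) ⇒ DI; edges |D|=3, |I|=3
  updated: d(DI,RTUW)=67/8
5. join DI+RTUW (d=67/8) ⇒ DIRTUW; edges |DI|=19/16, |RTUW|=23/16
final tree: ((D:3,I:3):19/16,((R:1,U:1):7/4,(T:3/2,W:3/2):5/4):23/16)
total length: 133/8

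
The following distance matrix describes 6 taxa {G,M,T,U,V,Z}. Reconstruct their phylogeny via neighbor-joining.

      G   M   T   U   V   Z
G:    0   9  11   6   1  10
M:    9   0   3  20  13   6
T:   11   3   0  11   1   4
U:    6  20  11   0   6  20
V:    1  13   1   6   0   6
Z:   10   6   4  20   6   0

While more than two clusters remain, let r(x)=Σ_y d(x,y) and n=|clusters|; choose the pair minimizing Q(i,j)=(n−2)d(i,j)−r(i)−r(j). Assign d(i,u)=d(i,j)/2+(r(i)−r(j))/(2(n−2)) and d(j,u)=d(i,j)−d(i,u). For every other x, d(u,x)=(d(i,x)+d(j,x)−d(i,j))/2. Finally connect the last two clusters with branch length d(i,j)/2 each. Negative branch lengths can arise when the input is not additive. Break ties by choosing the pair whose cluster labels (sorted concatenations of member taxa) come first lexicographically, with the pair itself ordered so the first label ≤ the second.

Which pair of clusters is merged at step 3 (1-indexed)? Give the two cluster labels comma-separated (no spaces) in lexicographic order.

step 1: merge (G,U) at d=6, Q=-76; branch lengths G→-1/4, U→25/4; new cluster GU
  updated: d(GU,M)=23/2, d(GU,T)=8, d(GU,V)=1/2, d(GU,Z)=12
step 2: merge (GU,V) at d=1/2, Q=-51; branch lengths GU→13/6, V→-5/3; new cluster GUV
  updated: d(GUV,M)=12, d(GUV,T)=17/4, d(GUV,Z)=35/4
step 3: merge (GUV,T) at d=17/4, Q=-111/4; branch lengths GUV→89/16, T→-21/16; new cluster GTUV
  updated: d(GTUV,M)=43/8, d(GTUV,Z)=17/4
step 4: merge (GTUV,M) at d=43/8, Q=-125/8; branch lengths GTUV→29/16, M→57/16; new cluster GMTUV
  updated: d(GMTUV,Z)=39/16
step 5: merge (GMTUV,Z) at d=39/16; branch lengths GMTUV→39/32, Z→39/32; new cluster GMTUVZ
final tree: (((((G:-1/4,U:25/4):13/6,V:-5/3):89/16,T:-21/16):29/16,M:57/16):39/32,Z:39/32)
total length: 297/16

GUV,T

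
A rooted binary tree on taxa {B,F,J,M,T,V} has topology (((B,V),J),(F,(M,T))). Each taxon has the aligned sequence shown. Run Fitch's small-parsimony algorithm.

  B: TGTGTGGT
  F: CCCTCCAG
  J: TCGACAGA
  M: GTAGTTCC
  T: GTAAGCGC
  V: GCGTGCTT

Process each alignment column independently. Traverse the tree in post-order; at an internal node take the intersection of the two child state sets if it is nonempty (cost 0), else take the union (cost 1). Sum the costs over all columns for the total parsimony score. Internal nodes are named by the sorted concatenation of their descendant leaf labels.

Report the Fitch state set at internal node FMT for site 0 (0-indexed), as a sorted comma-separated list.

C,G

[col 0] BV: children B:{T}, V:{G} ∪→ {G,T}; cost 1
[col 0] BJV: children BV:{G,T}, J:{T} ∩→ {T}; cost 0
[col 0] MT: children M:{G}, T:{G} ∩→ {G}; cost 0
[col 0] FMT: children F:{C}, MT:{G} ∪→ {C,G}; cost 1
[col 0] BFJMTV: children BJV:{T}, FMT:{C,G} ∪→ {C,G,T}; cost 1
[col 1] BV: children B:{G}, V:{C} ∪→ {C,G}; cost 1
[col 1] BJV: children BV:{C,G}, J:{C} ∩→ {C}; cost 0
[col 1] MT: children M:{T}, T:{T} ∩→ {T}; cost 0
[col 1] FMT: children F:{C}, MT:{T} ∪→ {C,T}; cost 1
[col 1] BFJMTV: children BJV:{C}, FMT:{C,T} ∩→ {C}; cost 0
[col 2] BV: children B:{T}, V:{G} ∪→ {G,T}; cost 1
[col 2] BJV: children BV:{G,T}, J:{G} ∩→ {G}; cost 0
[col 2] MT: children M:{A}, T:{A} ∩→ {A}; cost 0
[col 2] FMT: children F:{C}, MT:{A} ∪→ {A,C}; cost 1
[col 2] BFJMTV: children BJV:{G}, FMT:{A,C} ∪→ {A,C,G}; cost 1
[col 3] BV: children B:{G}, V:{T} ∪→ {G,T}; cost 1
[col 3] BJV: children BV:{G,T}, J:{A} ∪→ {A,G,T}; cost 1
[col 3] MT: children M:{G}, T:{A} ∪→ {A,G}; cost 1
[col 3] FMT: children F:{T}, MT:{A,G} ∪→ {A,G,T}; cost 1
[col 3] BFJMTV: children BJV:{A,G,T}, FMT:{A,G,T} ∩→ {A,G,T}; cost 0
[col 4] BV: children B:{T}, V:{G} ∪→ {G,T}; cost 1
[col 4] BJV: children BV:{G,T}, J:{C} ∪→ {C,G,T}; cost 1
[col 4] MT: children M:{T}, T:{G} ∪→ {G,T}; cost 1
[col 4] FMT: children F:{C}, MT:{G,T} ∪→ {C,G,T}; cost 1
[col 4] BFJMTV: children BJV:{C,G,T}, FMT:{C,G,T} ∩→ {C,G,T}; cost 0
[col 5] BV: children B:{G}, V:{C} ∪→ {C,G}; cost 1
[col 5] BJV: children BV:{C,G}, J:{A} ∪→ {A,C,G}; cost 1
[col 5] MT: children M:{T}, T:{C} ∪→ {C,T}; cost 1
[col 5] FMT: children F:{C}, MT:{C,T} ∩→ {C}; cost 0
[col 5] BFJMTV: children BJV:{A,C,G}, FMT:{C} ∩→ {C}; cost 0
[col 6] BV: children B:{G}, V:{T} ∪→ {G,T}; cost 1
[col 6] BJV: children BV:{G,T}, J:{G} ∩→ {G}; cost 0
[col 6] MT: children M:{C}, T:{G} ∪→ {C,G}; cost 1
[col 6] FMT: children F:{A}, MT:{C,G} ∪→ {A,C,G}; cost 1
[col 6] BFJMTV: children BJV:{G}, FMT:{A,C,G} ∩→ {G}; cost 0
[col 7] BV: children B:{T}, V:{T} ∩→ {T}; cost 0
[col 7] BJV: children BV:{T}, J:{A} ∪→ {A,T}; cost 1
[col 7] MT: children M:{C}, T:{C} ∩→ {C}; cost 0
[col 7] FMT: children F:{G}, MT:{C} ∪→ {C,G}; cost 1
[col 7] BFJMTV: children BJV:{A,T}, FMT:{C,G} ∪→ {A,C,G,T}; cost 1
per-site changes: [3, 2, 3, 4, 4, 3, 3, 3]; total = 25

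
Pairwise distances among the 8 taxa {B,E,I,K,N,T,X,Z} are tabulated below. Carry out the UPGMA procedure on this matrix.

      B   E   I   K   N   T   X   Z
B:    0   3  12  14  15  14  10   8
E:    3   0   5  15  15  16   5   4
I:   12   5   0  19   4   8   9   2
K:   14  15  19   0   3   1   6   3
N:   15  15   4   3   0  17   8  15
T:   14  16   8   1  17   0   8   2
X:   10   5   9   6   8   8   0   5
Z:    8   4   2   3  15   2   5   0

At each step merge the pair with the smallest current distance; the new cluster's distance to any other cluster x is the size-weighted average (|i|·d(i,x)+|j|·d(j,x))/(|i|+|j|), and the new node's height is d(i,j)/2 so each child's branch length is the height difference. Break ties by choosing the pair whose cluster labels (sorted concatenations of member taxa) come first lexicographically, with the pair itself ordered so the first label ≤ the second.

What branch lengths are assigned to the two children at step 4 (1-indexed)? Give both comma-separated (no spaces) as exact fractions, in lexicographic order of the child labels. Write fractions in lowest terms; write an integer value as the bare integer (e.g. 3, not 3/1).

iteration 1: select K,T (d=1); attach at lengths (1/2, 1/2); label the merged cluster KT
  updated: d(B,KT)=14, d(E,KT)=31/2, d(I,KT)=27/2, d(KT,N)=10, d(KT,X)=7, d(KT,Z)=5/2
iteration 2: select I,Z (d=2); attach at lengths (1, 1); label the merged cluster IZ
  updated: d(B,IZ)=10, d(E,IZ)=9/2, d(IZ,KT)=8, d(IZ,N)=19/2, d(IZ,X)=7
iteration 3: select B,E (d=3); attach at lengths (3/2, 3/2); label the merged cluster BE
  updated: d(BE,IZ)=29/4, d(BE,KT)=59/4, d(BE,N)=15, d(BE,X)=15/2
iteration 4: select IZ,X (d=7); attach at lengths (5/2, 7/2); label the merged cluster IXZ
  updated: d(BE,IXZ)=22/3, d(IXZ,KT)=23/3, d(IXZ,N)=9
iteration 5: select BE,IXZ (d=22/3); attach at lengths (13/6, 1/6); label the merged cluster BEIXZ
  updated: d(BEIXZ,KT)=21/2, d(BEIXZ,N)=57/5
iteration 6: select KT,N (d=10); attach at lengths (9/2, 5); label the merged cluster KNT
  updated: d(BEIXZ,KNT)=54/5
iteration 7: select BEIXZ,KNT (d=54/5); attach at lengths (26/15, 2/5); label the merged cluster BEIKNTXZ
final tree: (((B:3/2,E:3/2):13/6,((I:1,Z:1):5/2,X:7/2):1/6):26/15,((K:1/2,T:1/2):9/2,N:5):2/5)
total length: 779/30

5/2,7/2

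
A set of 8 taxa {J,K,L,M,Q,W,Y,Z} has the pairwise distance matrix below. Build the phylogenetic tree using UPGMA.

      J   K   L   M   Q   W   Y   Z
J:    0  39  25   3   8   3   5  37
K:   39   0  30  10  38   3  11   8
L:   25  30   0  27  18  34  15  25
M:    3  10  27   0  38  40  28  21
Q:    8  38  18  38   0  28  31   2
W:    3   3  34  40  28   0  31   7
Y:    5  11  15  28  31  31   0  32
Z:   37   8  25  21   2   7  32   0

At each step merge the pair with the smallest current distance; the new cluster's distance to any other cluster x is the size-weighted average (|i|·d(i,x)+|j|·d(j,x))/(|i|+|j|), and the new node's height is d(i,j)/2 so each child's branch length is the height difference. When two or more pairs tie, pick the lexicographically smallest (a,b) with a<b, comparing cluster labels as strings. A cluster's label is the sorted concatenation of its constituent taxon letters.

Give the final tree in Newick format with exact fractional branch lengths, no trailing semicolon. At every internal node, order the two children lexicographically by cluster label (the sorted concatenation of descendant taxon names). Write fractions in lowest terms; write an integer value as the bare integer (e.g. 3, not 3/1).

(((J:3/2,M:3/2):73/8,(L:15/2,Y:15/2):25/8):17/8,((K:3/2,W:3/2):69/8,(Q:1,Z:1):73/8):21/8)

1. join Q+Z (d=2) ⇒ QZ; edges |Q|=1, |Z|=1
  updated: d(J,QZ)=45/2, d(K,QZ)=23, d(L,QZ)=43/2, d(M,QZ)=59/2, d(QZ,W)=35/2, d(QZ,Y)=63/2
2. join J+M (d=3) ⇒ JM; edges |J|=3/2, |M|=3/2
  updated: d(JM,K)=49/2, d(JM,L)=26, d(JM,QZ)=26, d(JM,W)=43/2, d(JM,Y)=33/2
3. join K+W (d=3) ⇒ KW; edges |K|=3/2, |W|=3/2
  updated: d(JM,KW)=23, d(KW,L)=32, d(KW,QZ)=81/4, d(KW,Y)=21
4. join L+Y (d=15) ⇒ LY; edges |L|=15/2, |Y|=15/2
  updated: d(JM,LY)=85/4, d(KW,LY)=53/2, d(LY,QZ)=53/2
5. join KW+QZ (d=81/4) ⇒ KQWZ; edges |KW|=69/8, |QZ|=73/8
  updated: d(JM,KQWZ)=49/2, d(KQWZ,LY)=53/2
6. join JM+LY (d=85/4) ⇒ JLMY; edges |JM|=73/8, |LY|=25/8
  updated: d(JLMY,KQWZ)=51/2
7. join JLMY+KQWZ (d=51/2) ⇒ JKLMQWYZ; edges |JLMY|=17/8, |KQWZ|=21/8
final tree: (((J:3/2,M:3/2):73/8,(L:15/2,Y:15/2):25/8):17/8,((K:3/2,W:3/2):69/8,(Q:1,Z:1):73/8):21/8)
total length: 231/4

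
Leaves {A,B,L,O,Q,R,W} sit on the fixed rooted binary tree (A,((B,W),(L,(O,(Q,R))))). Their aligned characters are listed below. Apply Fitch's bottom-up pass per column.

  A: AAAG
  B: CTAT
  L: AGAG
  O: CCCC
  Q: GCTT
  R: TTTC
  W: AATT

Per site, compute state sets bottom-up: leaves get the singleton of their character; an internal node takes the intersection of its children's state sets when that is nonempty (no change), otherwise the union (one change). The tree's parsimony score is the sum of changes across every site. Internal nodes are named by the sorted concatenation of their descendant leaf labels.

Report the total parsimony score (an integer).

[col 0] BW: children B:{C}, W:{A} ∪→ {A,C}; cost 1
[col 0] QR: children Q:{G}, R:{T} ∪→ {G,T}; cost 1
[col 0] OQR: children O:{C}, QR:{G,T} ∪→ {C,G,T}; cost 1
[col 0] LOQR: children L:{A}, OQR:{C,G,T} ∪→ {A,C,G,T}; cost 1
[col 0] BLOQRW: children BW:{A,C}, LOQR:{A,C,G,T} ∩→ {A,C}; cost 0
[col 0] ABLOQRW: children A:{A}, BLOQRW:{A,C} ∩→ {A}; cost 0
[col 1] BW: children B:{T}, W:{A} ∪→ {A,T}; cost 1
[col 1] QR: children Q:{C}, R:{T} ∪→ {C,T}; cost 1
[col 1] OQR: children O:{C}, QR:{C,T} ∩→ {C}; cost 0
[col 1] LOQR: children L:{G}, OQR:{C} ∪→ {C,G}; cost 1
[col 1] BLOQRW: children BW:{A,T}, LOQR:{C,G} ∪→ {A,C,G,T}; cost 1
[col 1] ABLOQRW: children A:{A}, BLOQRW:{A,C,G,T} ∩→ {A}; cost 0
[col 2] BW: children B:{A}, W:{T} ∪→ {A,T}; cost 1
[col 2] QR: children Q:{T}, R:{T} ∩→ {T}; cost 0
[col 2] OQR: children O:{C}, QR:{T} ∪→ {C,T}; cost 1
[col 2] LOQR: children L:{A}, OQR:{C,T} ∪→ {A,C,T}; cost 1
[col 2] BLOQRW: children BW:{A,T}, LOQR:{A,C,T} ∩→ {A,T}; cost 0
[col 2] ABLOQRW: children A:{A}, BLOQRW:{A,T} ∩→ {A}; cost 0
[col 3] BW: children B:{T}, W:{T} ∩→ {T}; cost 0
[col 3] QR: children Q:{T}, R:{C} ∪→ {C,T}; cost 1
[col 3] OQR: children O:{C}, QR:{C,T} ∩→ {C}; cost 0
[col 3] LOQR: children L:{G}, OQR:{C} ∪→ {C,G}; cost 1
[col 3] BLOQRW: children BW:{T}, LOQR:{C,G} ∪→ {C,G,T}; cost 1
[col 3] ABLOQRW: children A:{G}, BLOQRW:{C,G,T} ∩→ {G}; cost 0
per-site changes: [4, 4, 3, 3]; total = 14

14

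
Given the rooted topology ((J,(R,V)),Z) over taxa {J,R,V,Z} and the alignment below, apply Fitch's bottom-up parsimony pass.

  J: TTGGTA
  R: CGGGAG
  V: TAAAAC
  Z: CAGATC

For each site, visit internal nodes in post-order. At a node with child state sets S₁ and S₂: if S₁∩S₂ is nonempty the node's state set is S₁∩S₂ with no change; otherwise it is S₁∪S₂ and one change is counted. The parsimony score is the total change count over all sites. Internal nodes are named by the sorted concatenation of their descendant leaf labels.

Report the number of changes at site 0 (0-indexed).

site 0, node RV: R={C} ∪ V={T} → {C,T} (+1)
site 0, node JRV: J={T} ∩ RV={C,T} → {T} (+0)
site 0, node JRVZ: JRV={T} ∪ Z={C} → {C,T} (+1)
site 1, node RV: R={G} ∪ V={A} → {A,G} (+1)
site 1, node JRV: J={T} ∪ RV={A,G} → {A,G,T} (+1)
site 1, node JRVZ: JRV={A,G,T} ∩ Z={A} → {A} (+0)
site 2, node RV: R={G} ∪ V={A} → {A,G} (+1)
site 2, node JRV: J={G} ∩ RV={A,G} → {G} (+0)
site 2, node JRVZ: JRV={G} ∩ Z={G} → {G} (+0)
site 3, node RV: R={G} ∪ V={A} → {A,G} (+1)
site 3, node JRV: J={G} ∩ RV={A,G} → {G} (+0)
site 3, node JRVZ: JRV={G} ∪ Z={A} → {A,G} (+1)
site 4, node RV: R={A} ∩ V={A} → {A} (+0)
site 4, node JRV: J={T} ∪ RV={A} → {A,T} (+1)
site 4, node JRVZ: JRV={A,T} ∩ Z={T} → {T} (+0)
site 5, node RV: R={G} ∪ V={C} → {C,G} (+1)
site 5, node JRV: J={A} ∪ RV={C,G} → {A,C,G} (+1)
site 5, node JRVZ: JRV={A,C,G} ∩ Z={C} → {C} (+0)
per-site changes: [2, 2, 1, 2, 1, 2]; total = 10

2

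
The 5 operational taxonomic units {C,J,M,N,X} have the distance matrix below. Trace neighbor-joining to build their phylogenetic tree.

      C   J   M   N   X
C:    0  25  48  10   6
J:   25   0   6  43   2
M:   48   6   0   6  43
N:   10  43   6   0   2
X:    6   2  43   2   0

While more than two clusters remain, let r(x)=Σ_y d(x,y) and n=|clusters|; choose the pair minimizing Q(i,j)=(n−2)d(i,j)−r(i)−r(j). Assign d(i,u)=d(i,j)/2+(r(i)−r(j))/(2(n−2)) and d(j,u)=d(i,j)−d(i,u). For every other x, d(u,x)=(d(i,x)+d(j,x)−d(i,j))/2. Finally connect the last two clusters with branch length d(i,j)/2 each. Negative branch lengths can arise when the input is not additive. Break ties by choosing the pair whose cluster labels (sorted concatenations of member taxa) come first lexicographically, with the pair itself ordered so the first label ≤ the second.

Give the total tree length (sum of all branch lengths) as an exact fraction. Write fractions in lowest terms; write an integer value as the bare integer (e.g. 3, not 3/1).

step 1: merge (J,M) at d=6, Q=-161; branch lengths J→-3/2, M→15/2; new cluster JM
  updated: d(C,JM)=67/2, d(JM,N)=43/2, d(JM,X)=39/2
step 2: merge (C,X) at d=6, Q=-65; branch lengths C→17/2, X→-5/2; new cluster CX
  updated: d(CX,JM)=47/2, d(CX,N)=3
step 3: merge (CX,JM) at d=47/2, Q=-48; branch lengths CX→5/2, JM→21; new cluster CJMX
  updated: d(CJMX,N)=1/2
step 4: merge (CJMX,N) at d=1/2; branch lengths CJMX→1/4, N→1/4; new cluster CJMNX
final tree: (((C:17/2,X:-5/2):5/2,(J:-3/2,M:15/2):21):1/4,N:1/4)
total length: 36

36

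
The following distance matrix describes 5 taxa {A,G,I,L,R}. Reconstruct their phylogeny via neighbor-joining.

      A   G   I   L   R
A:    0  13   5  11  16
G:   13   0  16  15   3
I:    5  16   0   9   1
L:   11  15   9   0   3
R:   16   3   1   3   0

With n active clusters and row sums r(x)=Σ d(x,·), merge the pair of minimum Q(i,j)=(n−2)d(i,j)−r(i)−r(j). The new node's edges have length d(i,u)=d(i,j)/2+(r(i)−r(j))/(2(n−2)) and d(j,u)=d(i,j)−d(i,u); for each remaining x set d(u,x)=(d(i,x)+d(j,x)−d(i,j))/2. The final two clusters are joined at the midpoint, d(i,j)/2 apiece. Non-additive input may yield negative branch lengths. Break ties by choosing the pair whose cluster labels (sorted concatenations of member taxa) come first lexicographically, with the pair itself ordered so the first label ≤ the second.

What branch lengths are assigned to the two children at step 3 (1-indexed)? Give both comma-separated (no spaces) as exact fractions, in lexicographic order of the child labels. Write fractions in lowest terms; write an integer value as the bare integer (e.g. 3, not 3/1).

1. join A+I (d=5, Q=-61) ⇒ AI; edges |A|=29/6, |I|=1/6
  updated: d(AI,G)=12, d(AI,L)=15/2, d(AI,R)=6
2. join AI+L (d=15/2, Q=-36) ⇒ AIL; edges |AI|=15/4, |L|=15/4
  updated: d(AIL,G)=39/4, d(AIL,R)=3/4
3. join AIL+G (d=39/4, Q=-27/2) ⇒ AGIL; edges |AIL|=15/4, |G|=6
  updated: d(AGIL,R)=-3
4. join AGIL+R (d=-3) ⇒ AGILR; edges |AGIL|=-3/2, |R|=-3/2
final tree: ((((A:29/6,I:1/6):15/4,L:15/4):15/4,G:6):-3/2,R:-3/2)
total length: 77/4

15/4,6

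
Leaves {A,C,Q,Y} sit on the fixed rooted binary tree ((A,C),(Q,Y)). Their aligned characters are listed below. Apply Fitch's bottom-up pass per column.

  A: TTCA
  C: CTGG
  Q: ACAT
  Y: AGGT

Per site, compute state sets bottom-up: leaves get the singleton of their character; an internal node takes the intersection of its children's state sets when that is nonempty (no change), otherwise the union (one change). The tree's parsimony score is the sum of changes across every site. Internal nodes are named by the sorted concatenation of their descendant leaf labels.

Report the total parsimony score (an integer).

AC@0: {T} ∪ {C} = {C,T} (union, +1)
QY@0: {A} ∩ {A} = {A} (intersection, +0)
ACQY@0: {C,T} ∪ {A} = {A,C,T} (union, +1)
AC@1: {T} ∩ {T} = {T} (intersection, +0)
QY@1: {C} ∪ {G} = {C,G} (union, +1)
ACQY@1: {T} ∪ {C,G} = {C,G,T} (union, +1)
AC@2: {C} ∪ {G} = {C,G} (union, +1)
QY@2: {A} ∪ {G} = {A,G} (union, +1)
ACQY@2: {C,G} ∩ {A,G} = {G} (intersection, +0)
AC@3: {A} ∪ {G} = {A,G} (union, +1)
QY@3: {T} ∩ {T} = {T} (intersection, +0)
ACQY@3: {A,G} ∪ {T} = {A,G,T} (union, +1)
per-site changes: [2, 2, 2, 2]; total = 8

8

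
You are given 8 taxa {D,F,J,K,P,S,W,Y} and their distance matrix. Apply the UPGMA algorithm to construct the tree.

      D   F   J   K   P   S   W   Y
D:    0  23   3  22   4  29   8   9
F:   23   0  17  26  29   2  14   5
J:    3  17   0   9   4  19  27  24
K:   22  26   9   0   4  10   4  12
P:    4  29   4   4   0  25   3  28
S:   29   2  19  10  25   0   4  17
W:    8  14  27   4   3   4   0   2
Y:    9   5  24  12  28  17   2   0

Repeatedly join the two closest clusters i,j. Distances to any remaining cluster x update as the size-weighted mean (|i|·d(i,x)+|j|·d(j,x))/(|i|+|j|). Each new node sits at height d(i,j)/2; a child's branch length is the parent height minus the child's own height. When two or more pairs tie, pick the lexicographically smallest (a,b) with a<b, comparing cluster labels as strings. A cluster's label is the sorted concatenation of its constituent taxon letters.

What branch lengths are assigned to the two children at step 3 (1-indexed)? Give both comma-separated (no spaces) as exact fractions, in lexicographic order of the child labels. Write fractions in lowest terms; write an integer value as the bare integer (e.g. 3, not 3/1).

3/2,3/2

1. join F+S (d=2) ⇒ FS; edges |F|=1, |S|=1
  updated: d(D,FS)=26, d(FS,J)=18, d(FS,K)=18, d(FS,P)=27, d(FS,W)=9, d(FS,Y)=11
2. join W+Y (d=2) ⇒ WY; edges |W|=1, |Y|=1
  updated: d(D,WY)=17/2, d(FS,WY)=10, d(J,WY)=51/2, d(K,WY)=8, d(P,WY)=31/2
3. join D+J (d=3) ⇒ DJ; edges |D|=3/2, |J|=3/2
  updated: d(DJ,FS)=22, d(DJ,K)=31/2, d(DJ,P)=4, d(DJ,WY)=17
4. join DJ+P (d=4) ⇒ DJP; edges |DJ|=1/2, |P|=2
  updated: d(DJP,FS)=71/3, d(DJP,K)=35/3, d(DJP,WY)=33/2
5. join K+WY (d=8) ⇒ KWY; edges |K|=4, |WY|=3
  updated: d(DJP,KWY)=134/9, d(FS,KWY)=38/3
6. join FS+KWY (d=38/3) ⇒ FKSWY; edges |FS|=16/3, |KWY|=7/3
  updated: d(DJP,FKSWY)=92/5
7. join DJP+FKSWY (d=92/5) ⇒ DFJKPSWY; edges |DJP|=36/5, |FKSWY|=43/15
final tree: (((D:3/2,J:3/2):1/2,P:2):36/5,((F:1,S:1):16/3,(K:4,(W:1,Y:1):3):7/3):43/15)
total length: 1027/30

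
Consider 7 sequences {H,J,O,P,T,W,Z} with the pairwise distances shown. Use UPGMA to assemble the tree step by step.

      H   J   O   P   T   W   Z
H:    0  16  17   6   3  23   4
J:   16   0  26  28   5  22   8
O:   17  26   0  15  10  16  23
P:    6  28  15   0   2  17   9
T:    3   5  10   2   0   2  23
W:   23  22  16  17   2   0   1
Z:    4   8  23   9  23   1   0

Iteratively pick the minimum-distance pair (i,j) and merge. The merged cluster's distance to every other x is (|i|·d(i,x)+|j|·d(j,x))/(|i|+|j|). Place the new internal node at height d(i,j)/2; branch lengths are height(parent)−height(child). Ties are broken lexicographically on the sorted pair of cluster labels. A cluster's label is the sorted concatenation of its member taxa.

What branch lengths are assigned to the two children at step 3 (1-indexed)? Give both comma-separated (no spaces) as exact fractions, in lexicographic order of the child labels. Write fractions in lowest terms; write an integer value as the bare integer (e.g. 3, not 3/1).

1. join W+Z (d=1) ⇒ WZ; edges |W|=1/2, |Z|=1/2
  updated: d(H,WZ)=27/2, d(J,WZ)=15, d(O,WZ)=39/2, d(P,WZ)=13, d(T,WZ)=25/2
2. join P+T (d=2) ⇒ PT; edges |P|=1, |T|=1
  updated: d(H,PT)=9/2, d(J,PT)=33/2, d(O,PT)=25/2, d(PT,WZ)=51/4
3. join H+PT (d=9/2) ⇒ HPT; edges |H|=9/4, |PT|=5/4
  updated: d(HPT,J)=49/3, d(HPT,O)=14, d(HPT,WZ)=13
4. join HPT+WZ (d=13) ⇒ HPTWZ; edges |HPT|=17/4, |WZ|=6
  updated: d(HPTWZ,J)=79/5, d(HPTWZ,O)=81/5
5. join HPTWZ+J (d=79/5) ⇒ HJPTWZ; edges |HPTWZ|=7/5, |J|=79/10
  updated: d(HJPTWZ,O)=107/6
6. join HJPTWZ+O (d=107/6) ⇒ HJOPTWZ; edges |HJPTWZ|=61/60, |O|=107/12
final tree: ((((H:9/4,(P:1,T:1):5/4):17/4,(W:1/2,Z:1/2):6):7/5,J:79/10):61/60,O:107/12)
total length: 2159/60

9/4,5/4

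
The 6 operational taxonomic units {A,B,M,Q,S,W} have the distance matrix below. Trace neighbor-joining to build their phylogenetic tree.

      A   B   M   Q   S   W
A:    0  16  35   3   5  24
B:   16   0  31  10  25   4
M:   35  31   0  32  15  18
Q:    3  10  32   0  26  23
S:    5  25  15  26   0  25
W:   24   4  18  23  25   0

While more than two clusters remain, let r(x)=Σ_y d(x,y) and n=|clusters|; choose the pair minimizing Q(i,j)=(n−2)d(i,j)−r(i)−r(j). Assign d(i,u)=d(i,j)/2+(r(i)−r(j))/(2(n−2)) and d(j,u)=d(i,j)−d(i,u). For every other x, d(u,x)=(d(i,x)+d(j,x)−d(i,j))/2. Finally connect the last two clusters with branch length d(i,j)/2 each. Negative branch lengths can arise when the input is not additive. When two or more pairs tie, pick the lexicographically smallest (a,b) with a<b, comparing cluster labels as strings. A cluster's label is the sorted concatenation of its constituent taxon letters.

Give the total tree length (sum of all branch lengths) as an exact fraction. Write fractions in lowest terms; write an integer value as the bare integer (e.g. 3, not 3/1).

179/4

iteration 1: select M,S (d=15, Q=-167); attach at lengths (95/8, 25/8); label the merged cluster MS
  updated: d(A,MS)=25/2, d(B,MS)=41/2, d(MS,Q)=43/2, d(MS,W)=14
iteration 2: select A,Q (d=3, Q=-104); attach at lengths (7/6, 11/6); label the merged cluster AQ
  updated: d(AQ,B)=23/2, d(AQ,MS)=31/2, d(AQ,W)=22
iteration 3: select AQ,MS (d=31/2, Q=-68); attach at lengths (15/2, 8); label the merged cluster AMQS
  updated: d(AMQS,B)=33/4, d(AMQS,W)=41/4
iteration 4: select AMQS,B (d=33/4, Q=-45/2); attach at lengths (29/4, 1); label the merged cluster ABMQS
  updated: d(ABMQS,W)=3
iteration 5: select ABMQS,W (d=3); attach at lengths (3/2, 3/2); label the merged cluster ABMQSW
final tree: ((((A:7/6,Q:11/6):15/2,(M:95/8,S:25/8):8):29/4,B:1):3/2,W:3/2)
total length: 179/4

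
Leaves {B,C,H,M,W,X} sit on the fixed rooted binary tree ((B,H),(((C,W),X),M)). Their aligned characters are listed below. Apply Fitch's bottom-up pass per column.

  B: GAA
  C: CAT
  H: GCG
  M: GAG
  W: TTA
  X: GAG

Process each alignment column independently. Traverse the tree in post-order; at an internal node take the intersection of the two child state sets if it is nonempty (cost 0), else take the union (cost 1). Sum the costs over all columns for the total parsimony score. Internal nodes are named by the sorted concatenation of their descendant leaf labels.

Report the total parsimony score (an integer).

BH@0: {G} ∩ {G} = {G} (intersection, +0)
CW@0: {C} ∪ {T} = {C,T} (union, +1)
CWX@0: {C,T} ∪ {G} = {C,G,T} (union, +1)
CMWX@0: {C,G,T} ∩ {G} = {G} (intersection, +0)
BCHMWX@0: {G} ∩ {G} = {G} (intersection, +0)
BH@1: {A} ∪ {C} = {A,C} (union, +1)
CW@1: {A} ∪ {T} = {A,T} (union, +1)
CWX@1: {A,T} ∩ {A} = {A} (intersection, +0)
CMWX@1: {A} ∩ {A} = {A} (intersection, +0)
BCHMWX@1: {A,C} ∩ {A} = {A} (intersection, +0)
BH@2: {A} ∪ {G} = {A,G} (union, +1)
CW@2: {T} ∪ {A} = {A,T} (union, +1)
CWX@2: {A,T} ∪ {G} = {A,G,T} (union, +1)
CMWX@2: {A,G,T} ∩ {G} = {G} (intersection, +0)
BCHMWX@2: {A,G} ∩ {G} = {G} (intersection, +0)
per-site changes: [2, 2, 3]; total = 7

7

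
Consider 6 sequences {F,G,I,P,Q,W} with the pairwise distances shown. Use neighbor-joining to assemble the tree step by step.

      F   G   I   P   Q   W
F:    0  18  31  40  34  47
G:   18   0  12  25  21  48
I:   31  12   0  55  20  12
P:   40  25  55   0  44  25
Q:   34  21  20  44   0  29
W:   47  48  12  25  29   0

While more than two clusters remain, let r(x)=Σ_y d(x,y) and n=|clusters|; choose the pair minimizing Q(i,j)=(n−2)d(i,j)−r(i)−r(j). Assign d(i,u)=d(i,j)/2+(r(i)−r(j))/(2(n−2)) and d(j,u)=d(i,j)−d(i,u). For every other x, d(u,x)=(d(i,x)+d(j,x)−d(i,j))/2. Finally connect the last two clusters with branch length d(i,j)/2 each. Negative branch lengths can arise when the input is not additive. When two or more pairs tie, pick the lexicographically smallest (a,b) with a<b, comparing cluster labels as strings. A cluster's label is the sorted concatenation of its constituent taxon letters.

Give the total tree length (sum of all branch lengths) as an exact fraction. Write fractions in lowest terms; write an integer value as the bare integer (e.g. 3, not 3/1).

step 1: merge (P,W) at d=25, Q=-250; branch lengths P→16, W→9; new cluster PW
  updated: d(F,PW)=31, d(G,PW)=24, d(I,PW)=21, d(PW,Q)=24
step 2: merge (F,G) at d=18, Q=-135; branch lengths F→31/2, G→5/2; new cluster FG
  updated: d(FG,I)=25/2, d(FG,PW)=37/2, d(FG,Q)=37/2
step 3: merge (FG,I) at d=25/2, Q=-78; branch lengths FG→21/4, I→29/4; new cluster FGI
  updated: d(FGI,PW)=27/2, d(FGI,Q)=13
step 4: merge (FGI,PW) at d=27/2, Q=-101/2; branch lengths FGI→5/4, PW→49/4; new cluster FGIPW
  updated: d(FGIPW,Q)=47/4
step 5: merge (FGIPW,Q) at d=47/4; branch lengths FGIPW→47/8, Q→47/8; new cluster FGIPQW
final tree: ((((F:31/2,G:5/2):21/4,I:29/4):5/4,(P:16,W:9):49/4):47/8,Q:47/8)
total length: 323/4

323/4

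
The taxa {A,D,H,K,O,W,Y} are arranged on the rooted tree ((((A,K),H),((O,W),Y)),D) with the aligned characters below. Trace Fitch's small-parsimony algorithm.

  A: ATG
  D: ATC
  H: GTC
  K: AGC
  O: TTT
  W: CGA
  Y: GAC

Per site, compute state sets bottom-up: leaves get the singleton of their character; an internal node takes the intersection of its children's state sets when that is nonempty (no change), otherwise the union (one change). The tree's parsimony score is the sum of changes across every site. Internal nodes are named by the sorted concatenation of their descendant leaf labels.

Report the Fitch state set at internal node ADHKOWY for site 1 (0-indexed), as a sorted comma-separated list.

AK@0: {A} ∩ {A} = {A} (intersection, +0)
AHK@0: {A} ∪ {G} = {A,G} (union, +1)
OW@0: {T} ∪ {C} = {C,T} (union, +1)
OWY@0: {C,T} ∪ {G} = {C,G,T} (union, +1)
AHKOWY@0: {A,G} ∩ {C,G,T} = {G} (intersection, +0)
ADHKOWY@0: {G} ∪ {A} = {A,G} (union, +1)
AK@1: {T} ∪ {G} = {G,T} (union, +1)
AHK@1: {G,T} ∩ {T} = {T} (intersection, +0)
OW@1: {T} ∪ {G} = {G,T} (union, +1)
OWY@1: {G,T} ∪ {A} = {A,G,T} (union, +1)
AHKOWY@1: {T} ∩ {A,G,T} = {T} (intersection, +0)
ADHKOWY@1: {T} ∩ {T} = {T} (intersection, +0)
AK@2: {G} ∪ {C} = {C,G} (union, +1)
AHK@2: {C,G} ∩ {C} = {C} (intersection, +0)
OW@2: {T} ∪ {A} = {A,T} (union, +1)
OWY@2: {A,T} ∪ {C} = {A,C,T} (union, +1)
AHKOWY@2: {C} ∩ {A,C,T} = {C} (intersection, +0)
ADHKOWY@2: {C} ∩ {C} = {C} (intersection, +0)
per-site changes: [4, 3, 3]; total = 10

T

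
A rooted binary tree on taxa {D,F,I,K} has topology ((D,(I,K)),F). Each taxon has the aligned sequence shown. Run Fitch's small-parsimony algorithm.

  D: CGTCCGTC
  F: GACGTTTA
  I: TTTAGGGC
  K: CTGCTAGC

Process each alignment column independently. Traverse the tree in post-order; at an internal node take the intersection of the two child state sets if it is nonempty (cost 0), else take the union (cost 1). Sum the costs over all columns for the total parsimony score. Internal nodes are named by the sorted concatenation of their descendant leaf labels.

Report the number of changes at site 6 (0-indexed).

IK@0: {T} ∪ {C} = {C,T} (union, +1)
DIK@0: {C} ∩ {C,T} = {C} (intersection, +0)
DFIK@0: {C} ∪ {G} = {C,G} (union, +1)
IK@1: {T} ∩ {T} = {T} (intersection, +0)
DIK@1: {G} ∪ {T} = {G,T} (union, +1)
DFIK@1: {G,T} ∪ {A} = {A,G,T} (union, +1)
IK@2: {T} ∪ {G} = {G,T} (union, +1)
DIK@2: {T} ∩ {G,T} = {T} (intersection, +0)
DFIK@2: {T} ∪ {C} = {C,T} (union, +1)
IK@3: {A} ∪ {C} = {A,C} (union, +1)
DIK@3: {C} ∩ {A,C} = {C} (intersection, +0)
DFIK@3: {C} ∪ {G} = {C,G} (union, +1)
IK@4: {G} ∪ {T} = {G,T} (union, +1)
DIK@4: {C} ∪ {G,T} = {C,G,T} (union, +1)
DFIK@4: {C,G,T} ∩ {T} = {T} (intersection, +0)
IK@5: {G} ∪ {A} = {A,G} (union, +1)
DIK@5: {G} ∩ {A,G} = {G} (intersection, +0)
DFIK@5: {G} ∪ {T} = {G,T} (union, +1)
IK@6: {G} ∩ {G} = {G} (intersection, +0)
DIK@6: {T} ∪ {G} = {G,T} (union, +1)
DFIK@6: {G,T} ∩ {T} = {T} (intersection, +0)
IK@7: {C} ∩ {C} = {C} (intersection, +0)
DIK@7: {C} ∩ {C} = {C} (intersection, +0)
DFIK@7: {C} ∪ {A} = {A,C} (union, +1)
per-site changes: [2, 2, 2, 2, 2, 2, 1, 1]; total = 14

1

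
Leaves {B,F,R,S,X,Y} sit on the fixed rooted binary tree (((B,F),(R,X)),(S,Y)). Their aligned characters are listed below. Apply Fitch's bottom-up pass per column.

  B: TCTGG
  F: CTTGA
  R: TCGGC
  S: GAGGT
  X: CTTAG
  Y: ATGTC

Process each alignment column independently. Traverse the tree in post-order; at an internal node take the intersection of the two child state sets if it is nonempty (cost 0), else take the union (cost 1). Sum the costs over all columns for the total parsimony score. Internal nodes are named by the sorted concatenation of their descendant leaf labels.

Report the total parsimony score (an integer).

site 0, node BF: B={T} ∪ F={C} → {C,T} (+1)
site 0, node RX: R={T} ∪ X={C} → {C,T} (+1)
site 0, node BFRX: BF={C,T} ∩ RX={C,T} → {C,T} (+0)
site 0, node SY: S={G} ∪ Y={A} → {A,G} (+1)
site 0, node BFRSXY: BFRX={C,T} ∪ SY={A,G} → {A,C,G,T} (+1)
site 1, node BF: B={C} ∪ F={T} → {C,T} (+1)
site 1, node RX: R={C} ∪ X={T} → {C,T} (+1)
site 1, node BFRX: BF={C,T} ∩ RX={C,T} → {C,T} (+0)
site 1, node SY: S={A} ∪ Y={T} → {A,T} (+1)
site 1, node BFRSXY: BFRX={C,T} ∩ SY={A,T} → {T} (+0)
site 2, node BF: B={T} ∩ F={T} → {T} (+0)
site 2, node RX: R={G} ∪ X={T} → {G,T} (+1)
site 2, node BFRX: BF={T} ∩ RX={G,T} → {T} (+0)
site 2, node SY: S={G} ∩ Y={G} → {G} (+0)
site 2, node BFRSXY: BFRX={T} ∪ SY={G} → {G,T} (+1)
site 3, node BF: B={G} ∩ F={G} → {G} (+0)
site 3, node RX: R={G} ∪ X={A} → {A,G} (+1)
site 3, node BFRX: BF={G} ∩ RX={A,G} → {G} (+0)
site 3, node SY: S={G} ∪ Y={T} → {G,T} (+1)
site 3, node BFRSXY: BFRX={G} ∩ SY={G,T} → {G} (+0)
site 4, node BF: B={G} ∪ F={A} → {A,G} (+1)
site 4, node RX: R={C} ∪ X={G} → {C,G} (+1)
site 4, node BFRX: BF={A,G} ∩ RX={C,G} → {G} (+0)
site 4, node SY: S={T} ∪ Y={C} → {C,T} (+1)
site 4, node BFRSXY: BFRX={G} ∪ SY={C,T} → {C,G,T} (+1)
per-site changes: [4, 3, 2, 2, 4]; total = 15

15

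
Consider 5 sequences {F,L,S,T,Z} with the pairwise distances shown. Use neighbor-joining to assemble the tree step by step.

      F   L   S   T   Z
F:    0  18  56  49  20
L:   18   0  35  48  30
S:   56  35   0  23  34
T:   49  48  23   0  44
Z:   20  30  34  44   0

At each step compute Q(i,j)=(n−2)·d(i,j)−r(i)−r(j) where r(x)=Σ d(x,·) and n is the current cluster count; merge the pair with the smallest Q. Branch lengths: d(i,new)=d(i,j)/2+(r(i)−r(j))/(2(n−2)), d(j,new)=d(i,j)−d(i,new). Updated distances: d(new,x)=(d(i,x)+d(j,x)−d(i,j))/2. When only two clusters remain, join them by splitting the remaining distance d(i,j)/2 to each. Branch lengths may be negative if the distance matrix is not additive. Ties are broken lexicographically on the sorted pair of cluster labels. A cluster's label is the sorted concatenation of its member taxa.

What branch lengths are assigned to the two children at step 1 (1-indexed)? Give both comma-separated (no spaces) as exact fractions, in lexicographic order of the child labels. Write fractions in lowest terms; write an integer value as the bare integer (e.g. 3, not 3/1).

53/6,85/6

1. join S+T (d=23, Q=-243) ⇒ ST; edges |S|=53/6, |T|=85/6
  updated: d(F,ST)=41, d(L,ST)=30, d(ST,Z)=55/2
2. join F+L (d=18, Q=-121) ⇒ FL; edges |F|=37/4, |L|=35/4
  updated: d(FL,ST)=53/2, d(FL,Z)=16
3. join FL+ST (d=53/2, Q=-70) ⇒ FLST; edges |FL|=15/2, |ST|=19
  updated: d(FLST,Z)=17/2
4. join FLST+Z (d=17/2) ⇒ FLSTZ; edges |FLST|=17/4, |Z|=17/4
final tree: (((F:37/4,L:35/4):15/2,(S:53/6,T:85/6):19):17/4,Z:17/4)
total length: 76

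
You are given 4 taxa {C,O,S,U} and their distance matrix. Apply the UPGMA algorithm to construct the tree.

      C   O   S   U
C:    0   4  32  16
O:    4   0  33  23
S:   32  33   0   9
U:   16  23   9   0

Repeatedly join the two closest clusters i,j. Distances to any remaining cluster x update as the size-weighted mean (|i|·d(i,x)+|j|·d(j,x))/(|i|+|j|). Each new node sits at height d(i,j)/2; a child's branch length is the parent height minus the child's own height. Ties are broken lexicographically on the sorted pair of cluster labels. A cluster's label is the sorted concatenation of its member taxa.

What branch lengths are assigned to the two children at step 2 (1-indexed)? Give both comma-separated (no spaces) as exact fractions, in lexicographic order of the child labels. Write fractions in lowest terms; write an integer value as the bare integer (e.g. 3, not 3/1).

step 1: merge (C,O) at d=4; branch lengths C→2, O→2; new cluster CO
  updated: d(CO,S)=65/2, d(CO,U)=39/2
step 2: merge (S,U) at d=9; branch lengths S→9/2, U→9/2; new cluster SU
  updated: d(CO,SU)=26
step 3: merge (CO,SU) at d=26; branch lengths CO→11, SU→17/2; new cluster COSU
final tree: ((C:2,O:2):11,(S:9/2,U:9/2):17/2)
total length: 65/2

9/2,9/2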